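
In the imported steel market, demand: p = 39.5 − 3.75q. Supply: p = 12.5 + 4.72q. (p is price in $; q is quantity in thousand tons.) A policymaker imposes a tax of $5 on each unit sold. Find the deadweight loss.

$1.48 thousand

Competitive equilibrium: 39.5 − 3.75q = 12.5 + 4.72q → q* = 3.1877, p* = 27.546.
With the tax, the buyer price exceeds the seller price by 5: (39.5 − 3.75q) − (12.5 + 4.72q) = 5 → q' = 2.5974.
Δq = 3.1877 − 2.5974 = 0.5903; the wedge equals the tax, 5.
Welfare loss = ½ × 0.5903 × 5 = $1.48 thousand.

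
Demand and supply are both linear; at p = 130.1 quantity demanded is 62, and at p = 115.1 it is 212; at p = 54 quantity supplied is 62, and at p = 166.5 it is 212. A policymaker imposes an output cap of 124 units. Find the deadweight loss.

Demand slope = (115.1 − 130.1)/(212 − 62) = −0.1, so p = 136.3 − 0.1q.
Supply slope = (166.5 − 54)/(212 − 62) = 0.75, so p = 7.5 + 0.75q.
Competitive equilibrium: 136.3 − 0.1q = 7.5 + 0.75q → q* = 151.5294, p* = 121.1471.
At q = 124: demand price = 136.3 − 0.1·124 = 123.9; supply price = 7.5 + 0.75·124 = 100.5.
Δq = 151.5294 − 124 = 27.5294; wedge = 123.9 − 100.5 = 23.4.
Deadweight loss = ½ × 27.5294 × 23.4 = 322.09.

322.09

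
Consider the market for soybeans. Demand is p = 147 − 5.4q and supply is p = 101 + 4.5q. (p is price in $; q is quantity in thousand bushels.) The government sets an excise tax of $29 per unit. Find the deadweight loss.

Competitive equilibrium: 147 − 5.4q = 101 + 4.5q → q* = 4.6465, p* = 121.9091.
With the tax, the buyer price exceeds the seller price by 29: (147 − 5.4q) − (101 + 4.5q) = 29 → q' = 1.7172.
Δq = 4.6465 − 1.7172 = 2.9293; the wedge equals the tax, 29.
DWL = ½ × 2.9293 × 29 = $42.47 thousand.

$42.47 thousand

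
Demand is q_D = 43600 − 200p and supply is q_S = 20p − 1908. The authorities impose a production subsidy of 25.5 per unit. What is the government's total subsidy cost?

68664.55

In inverse form: demand p = 218 − 0.005q, supply p = 95.4 + 0.05q.
Competitive equilibrium: 218 − 0.005q = 95.4 + 0.05q → q* = 2229.0909, p* = 206.8545.
The subsidy lowers effective supply by 25.5: p = 69.9 + 0.05q.
New quantity: 218 − 0.005q = 69.9 + 0.05q → q' = 2692.7273.
Total subsidy cost = 25.5 × 2692.7273 = 68664.55.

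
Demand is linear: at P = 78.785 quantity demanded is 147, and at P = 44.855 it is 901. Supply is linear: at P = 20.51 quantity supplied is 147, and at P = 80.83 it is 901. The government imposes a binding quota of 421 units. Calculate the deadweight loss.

2308.80

Demand slope = (44.855 − 78.785)/(901 − 147) = −0.045, so P = 85.4 − 0.045Q.
Supply slope = (80.83 − 20.51)/(901 − 147) = 0.08, so P = 8.75 + 0.08Q.
Competitive equilibrium: 85.4 − 0.045Q = 8.75 + 0.08Q → Q* = 613.2, P* = 57.806.
At Q = 421: demand price = 85.4 − 0.045·421 = 66.455; supply price = 8.75 + 0.08·421 = 42.43.
ΔQ = 613.2 − 421 = 192.2; wedge = 66.455 − 42.43 = 24.025.
DWL = ½ × 192.2 × 24.025 = 2308.80.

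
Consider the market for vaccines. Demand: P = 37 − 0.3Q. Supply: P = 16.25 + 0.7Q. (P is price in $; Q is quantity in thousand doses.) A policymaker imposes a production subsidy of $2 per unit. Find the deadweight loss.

Competitive equilibrium: 37 − 0.3Q = 16.25 + 0.7Q → Q* = 20.75, P* = 30.775.
The subsidy lowers effective supply by 2: P = 14.25 + 0.7Q.
New quantity: 37 − 0.3Q = 14.25 + 0.7Q → Q' = 22.75.
Overproduction ΔQ = 22.75 − 20.75 = 2; wedge = subsidy = 2.
Deadweight loss = ½ × 2 × 2 = $2 thousand.

$2 thousand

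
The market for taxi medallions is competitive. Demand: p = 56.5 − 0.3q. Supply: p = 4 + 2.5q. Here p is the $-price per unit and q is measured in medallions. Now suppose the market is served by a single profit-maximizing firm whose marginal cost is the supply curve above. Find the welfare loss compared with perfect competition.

$4.61

Competitive equilibrium: 56.5 − 0.3q = 4 + 2.5q → q* = 18.75, p* = 50.875.
Marginal revenue: MR = 56.5 − 0.6q. Set MR = MC: 56.5 − 0.6q = 4 + 2.5q → q_m = 16.9355.
Price p_m = 56.5 − 0.3·16.9355 = 51.4194; MC(q_m) = 4 + 2.5·16.9355 = 46.3388.
Competitive q* = 18.75, so Δq = 1.8145; wedge = 51.4194 − 46.3388 = 5.0806.
DWL = ½ × 1.8145 × 5.0806 = $4.61.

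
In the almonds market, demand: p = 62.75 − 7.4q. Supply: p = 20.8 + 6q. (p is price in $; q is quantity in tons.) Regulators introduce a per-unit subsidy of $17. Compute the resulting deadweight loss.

$10.78

Competitive equilibrium: 62.75 − 7.4q = 20.8 + 6q → q* = 3.1306, p* = 39.5836.
The subsidy lowers effective supply by 17: p = 3.8 + 6q.
New quantity: 62.75 − 7.4q = 3.8 + 6q → q' = 4.3993.
Overproduction Δq = 4.3993 − 3.1306 = 1.2687; wedge = subsidy = 17.
Deadweight loss = ½ × 1.2687 × 17 = $10.78.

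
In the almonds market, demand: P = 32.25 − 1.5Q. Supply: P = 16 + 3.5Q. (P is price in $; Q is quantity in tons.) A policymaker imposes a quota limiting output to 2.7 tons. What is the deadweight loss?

$0.76

Competitive equilibrium: 32.25 − 1.5Q = 16 + 3.5Q → Q* = 3.25, P* = 27.375.
At Q = 2.7: demand price = 32.25 − 1.5·2.7 = 28.2; supply price = 16 + 3.5·2.7 = 25.45.
ΔQ = 3.25 − 2.7 = 0.55; wedge = 28.2 − 25.45 = 2.75.
Welfare loss = ½ × 0.55 × 2.75 = $0.76.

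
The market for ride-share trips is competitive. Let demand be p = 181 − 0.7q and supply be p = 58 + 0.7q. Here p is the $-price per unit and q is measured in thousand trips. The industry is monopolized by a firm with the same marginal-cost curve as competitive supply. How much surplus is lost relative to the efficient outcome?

Competitive equilibrium: 181 − 0.7q = 58 + 0.7q → q* = 87.8571, p* = 119.5.
Marginal revenue: MR = 181 − 1.4q. Set MR = MC: 181 − 1.4q = 58 + 0.7q → q_m = 58.5714.
Price p_m = 181 − 0.7·58.5714 = 140; MC(q_m) = 58 + 0.7·58.5714 = 99.
Competitive q* = 87.8571, so Δq = 29.2857; wedge = 140 − 99 = 41.
DWL = ½ × 29.2857 × 41 = $600.36 thousand.

$600.36 thousand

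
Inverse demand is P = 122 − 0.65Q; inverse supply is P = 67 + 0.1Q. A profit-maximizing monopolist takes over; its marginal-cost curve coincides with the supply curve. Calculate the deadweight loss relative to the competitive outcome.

434.72

Competitive equilibrium: 122 − 0.65Q = 67 + 0.1Q → Q* = 73.33333, P* = 74.33333.
Marginal revenue: MR = 122 − 1.3Q. Set MR = MC: 122 − 1.3Q = 67 + 0.1Q → Q_m = 39.28571.
Price P_m = 122 − 0.65·39.28571 = 96.46429; MC(Q_m) = 67 + 0.1·39.28571 = 70.92857.
Competitive Q* = 73.33333, so ΔQ = 34.04762; wedge = 96.46429 − 70.92857 = 25.53572.
DWL = ½ × 34.04762 × 25.53572 = 434.72.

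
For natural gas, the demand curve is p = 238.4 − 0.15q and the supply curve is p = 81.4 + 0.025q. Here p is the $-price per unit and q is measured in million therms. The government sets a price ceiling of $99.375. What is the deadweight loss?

Competitive equilibrium: 238.4 − 0.15q = 81.4 + 0.025q → q* = 897.1429, p* = 103.8286.
At the ceiling p = 99.375, quantity supplied = (99.375 − 81.4)/0.025 = 719.
Willingness to pay at q' = 719: 238.4 − 0.15·719 = 130.55.
Δq = 897.1429 − 719 = 178.1429; wedge = 130.55 − 99.375 = 31.175.
Welfare loss = ½ × 178.1429 × 31.175 = $2776.80 million.

$2776.80 million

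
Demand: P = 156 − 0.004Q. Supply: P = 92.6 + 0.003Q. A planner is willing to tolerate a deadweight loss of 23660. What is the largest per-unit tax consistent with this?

18.2

Competitive equilibrium: 156 − 0.004Q = 92.6 + 0.003Q → Q* = 9057.1429, P* = 119.7714.
A tax t gives ΔQ = t/0.007 and wedge t, so DWL = t²/0.014.
t²/0.014 = 23660 → t² = 331.24 → t = 18.2.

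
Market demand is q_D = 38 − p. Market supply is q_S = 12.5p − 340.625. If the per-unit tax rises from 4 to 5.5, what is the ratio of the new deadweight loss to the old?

In inverse form: demand p = 38 − q, supply p = 27.25 + 0.08q.
Competitive equilibrium: 38 − q = 27.25 + 0.08q → q* = 9.9537, p* = 28.0463.
For a per-unit tax t: Δq = t/1.08, so DWL = ½·t·(t/1.08) = t²/2.16.
At t = 4: DWL = 7.407. At t = 5.5: DWL = 14.005.
Ratio = (5.5/4)² = 1.891.

1.891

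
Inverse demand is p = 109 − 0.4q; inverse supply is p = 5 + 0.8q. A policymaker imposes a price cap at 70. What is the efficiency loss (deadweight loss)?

Competitive equilibrium: 109 − 0.4q = 5 + 0.8q → q* = 86.6667, p* = 74.3333.
At the ceiling p = 70, quantity supplied = (70 − 5)/0.8 = 81.25.
Willingness to pay at q' = 81.25: 109 − 0.4·81.25 = 76.5.
Δq = 86.6667 − 81.25 = 5.4167; wedge = 76.5 − 70 = 6.5.
Deadweight loss = ½ × 5.4167 × 6.5 = 17.60.

17.60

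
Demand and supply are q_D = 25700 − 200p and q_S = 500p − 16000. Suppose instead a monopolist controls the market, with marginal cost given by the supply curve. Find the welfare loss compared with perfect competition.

115479.29

In inverse form: demand p = 128.5 − 0.005q, supply p = 32 + 0.002q.
Competitive equilibrium: 128.5 − 0.005q = 32 + 0.002q → q* = 13785.714286, p* = 59.571429.
Marginal revenue: MR = 128.5 − 0.01q. Set MR = MC: 128.5 − 0.01q = 32 + 0.002q → q_m = 8041.666667.
Price p_m = 128.5 − 0.005·8041.666667 = 88.291667; MC(q_m) = 32 + 0.002·8041.666667 = 48.083333.
Competitive q* = 13785.714286, so Δq = 5744.047619; wedge = 88.291667 − 48.083333 = 40.208334.
Deadweight loss = ½ × 5744.047619 × 40.208334 = 115479.29.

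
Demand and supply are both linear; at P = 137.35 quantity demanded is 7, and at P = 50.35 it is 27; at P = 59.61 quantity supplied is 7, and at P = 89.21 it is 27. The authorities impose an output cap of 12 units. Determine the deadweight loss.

202.49

Demand slope = (50.35 − 137.35)/(27 − 7) = −4.35, so P = 167.8 − 4.35Q.
Supply slope = (89.21 − 59.61)/(27 − 7) = 1.48, so P = 49.25 + 1.48Q.
Competitive equilibrium: 167.8 − 4.35Q = 49.25 + 1.48Q → Q* = 20.3345, P* = 79.345.
At Q = 12: demand price = 167.8 − 4.35·12 = 115.6; supply price = 49.25 + 1.48·12 = 67.01.
ΔQ = 20.3345 − 12 = 8.3345; wedge = 115.6 − 67.01 = 48.59.
Welfare loss = ½ × 8.3345 × 48.59 = 202.49.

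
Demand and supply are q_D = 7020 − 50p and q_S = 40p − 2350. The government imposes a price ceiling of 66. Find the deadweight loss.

In inverse form: demand p = 140.4 − 0.02q, supply p = 58.75 + 0.025q.
Competitive equilibrium: 140.4 − 0.02q = 58.75 + 0.025q → q* = 1814.4444, p* = 104.1111.
At the ceiling p = 66, quantity supplied = (66 − 58.75)/0.025 = 290.
Willingness to pay at q' = 290: 140.4 − 0.02·290 = 134.6.
Δq = 1814.4444 − 290 = 1524.4444; wedge = 134.6 − 66 = 68.6.
Deadweight loss = ½ × 1524.4444 × 68.6 = 52288.44.

52288.44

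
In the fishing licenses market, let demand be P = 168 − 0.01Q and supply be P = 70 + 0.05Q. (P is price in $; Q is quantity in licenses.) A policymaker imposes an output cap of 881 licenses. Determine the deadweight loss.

Competitive equilibrium: 168 − 0.01Q = 70 + 0.05Q → Q* = 1633.3333, P* = 151.6667.
At Q = 881: demand price = 168 − 0.01·881 = 159.19; supply price = 70 + 0.05·881 = 114.05.
ΔQ = 1633.3333 − 881 = 752.3333; wedge = 159.19 − 114.05 = 45.14.
Welfare loss = ½ × 752.3333 × 45.14 = $16980.16.

$16980.16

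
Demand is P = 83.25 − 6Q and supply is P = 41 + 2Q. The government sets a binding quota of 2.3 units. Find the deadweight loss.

Competitive equilibrium: 83.25 − 6Q = 41 + 2Q → Q* = 5.2813, P* = 51.5625.
At Q = 2.3: demand price = 83.25 − 6·2.3 = 69.45; supply price = 41 + 2·2.3 = 45.6.
ΔQ = 5.2813 − 2.3 = 2.9813; wedge = 69.45 − 45.6 = 23.85.
Welfare loss = ½ × 2.9813 × 23.85 = 35.55.

35.55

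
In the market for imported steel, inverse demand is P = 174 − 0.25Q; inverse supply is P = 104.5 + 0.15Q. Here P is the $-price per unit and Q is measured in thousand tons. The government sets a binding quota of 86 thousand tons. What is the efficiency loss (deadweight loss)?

$1540.01 thousand

Competitive equilibrium: 174 − 0.25Q = 104.5 + 0.15Q → Q* = 173.75, P* = 130.5625.
At Q = 86: demand price = 174 − 0.25·86 = 152.5; supply price = 104.5 + 0.15·86 = 117.4.
ΔQ = 173.75 − 86 = 87.75; wedge = 152.5 − 117.4 = 35.1.
The triangle = ½ × 87.75 × 35.1 = $1540.01 thousand.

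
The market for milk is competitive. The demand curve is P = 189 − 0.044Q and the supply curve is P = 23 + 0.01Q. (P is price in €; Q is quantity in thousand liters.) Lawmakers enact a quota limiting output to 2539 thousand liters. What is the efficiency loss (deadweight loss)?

€7730.22 thousand

Competitive equilibrium: 189 − 0.044Q = 23 + 0.01Q → Q* = 3074.0741, P* = 53.7407.
At Q = 2539: demand price = 189 − 0.044·2539 = 77.284; supply price = 23 + 0.01·2539 = 48.39.
ΔQ = 3074.0741 − 2539 = 535.0741; wedge = 77.284 − 48.39 = 28.894.
DWL = ½ × 535.0741 × 28.894 = €7730.22 thousand.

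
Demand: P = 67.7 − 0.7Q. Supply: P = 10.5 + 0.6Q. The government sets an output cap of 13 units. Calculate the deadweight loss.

Competitive equilibrium: 67.7 − 0.7Q = 10.5 + 0.6Q → Q* = 44, P* = 36.9.
At Q = 13: demand price = 67.7 − 0.7·13 = 58.6; supply price = 10.5 + 0.6·13 = 18.3.
ΔQ = 44 − 13 = 31; wedge = 58.6 − 18.3 = 40.3.
DWL = ½ × 31 × 40.3 = 624.65.

624.65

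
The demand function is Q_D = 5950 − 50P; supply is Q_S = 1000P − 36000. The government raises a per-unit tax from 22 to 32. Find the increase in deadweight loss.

In inverse form: demand P = 119 − 0.02Q, supply P = 36 + 0.001Q.
Competitive equilibrium: 119 − 0.02Q = 36 + 0.001Q → Q* = 3952.381, P* = 39.9524.
For a per-unit tax t: ΔQ = t/0.021, so DWL = ½·t·(t/0.021) = t²/0.042.
At t = 22: DWL = 11523.81. At t = 32: DWL = 24380.952.
Increase = 24380.952 − 11523.81 = 12857.14.

12857.14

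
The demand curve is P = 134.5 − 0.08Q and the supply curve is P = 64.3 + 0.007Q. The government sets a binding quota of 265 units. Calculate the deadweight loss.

12773.86

Competitive equilibrium: 134.5 − 0.08Q = 64.3 + 0.007Q → Q* = 806.8966, P* = 69.9483.
At Q = 265: demand price = 134.5 − 0.08·265 = 113.3; supply price = 64.3 + 0.007·265 = 66.155.
ΔQ = 806.8966 − 265 = 541.8966; wedge = 113.3 − 66.155 = 47.145.
The triangle = ½ × 541.8966 × 47.145 = 12773.86.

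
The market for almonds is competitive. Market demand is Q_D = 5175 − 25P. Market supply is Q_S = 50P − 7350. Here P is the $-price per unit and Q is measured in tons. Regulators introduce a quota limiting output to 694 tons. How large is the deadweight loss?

$2809.08

In inverse form: demand P = 207 − 0.04Q, supply P = 147 + 0.02Q.
Competitive equilibrium: 207 − 0.04Q = 147 + 0.02Q → Q* = 1000, P* = 167.
At Q = 694: demand price = 207 − 0.04·694 = 179.24; supply price = 147 + 0.02·694 = 160.88.
ΔQ = 1000 − 694 = 306; wedge = 179.24 − 160.88 = 18.36.
The triangle = ½ × 306 × 18.36 = $2809.08.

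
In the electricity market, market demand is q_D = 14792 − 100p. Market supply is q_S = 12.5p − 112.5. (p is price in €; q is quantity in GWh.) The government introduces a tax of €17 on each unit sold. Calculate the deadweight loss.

In inverse form: demand p = 147.92 − 0.01q, supply p = 9 + 0.08q.
Competitive equilibrium: 147.92 − 0.01q = 9 + 0.08q → q* = 1543.5556, p* = 132.4844.
With the tax, the buyer price exceeds the seller price by 17: (147.92 − 0.01q) − (9 + 0.08q) = 17 → q' = 1354.6667.
Δq = 1543.5556 − 1354.6667 = 188.8889; the wedge equals the tax, 17.
DWL = ½ × 188.8889 × 17 = €1605.56.

€1605.56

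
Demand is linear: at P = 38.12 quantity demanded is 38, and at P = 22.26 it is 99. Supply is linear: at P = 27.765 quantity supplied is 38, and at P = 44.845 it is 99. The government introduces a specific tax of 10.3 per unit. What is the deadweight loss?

Demand slope = (22.26 − 38.12)/(99 − 38) = −0.26, so P = 48 − 0.26Q.
Supply slope = (44.845 − 27.765)/(99 − 38) = 0.28, so P = 17.125 + 0.28Q.
Competitive equilibrium: 48 − 0.26Q = 17.125 + 0.28Q → Q* = 57.1759, P* = 33.1343.
With the tax, the buyer price exceeds the seller price by 10.3: (48 − 0.26Q) − (17.125 + 0.28Q) = 10.3 → Q' = 38.1019.
ΔQ = 57.1759 − 38.1019 = 19.074; the wedge equals the tax, 10.3.
The triangle = ½ × 19.074 × 10.3 = 98.23.

98.23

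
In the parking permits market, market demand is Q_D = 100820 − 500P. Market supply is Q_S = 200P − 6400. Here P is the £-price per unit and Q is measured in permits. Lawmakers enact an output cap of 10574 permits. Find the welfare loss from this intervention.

In inverse form: demand P = 201.64 − 0.002Q, supply P = 32 + 0.005Q.
Competitive equilibrium: 201.64 − 0.002Q = 32 + 0.005Q → Q* = 24234.2857, P* = 153.1714.
At Q = 10574: demand price = 201.64 − 0.002·10574 = 180.492; supply price = 32 + 0.005·10574 = 84.87.
ΔQ = 24234.2857 − 10574 = 13660.2857; wedge = 180.492 − 84.87 = 95.622.
Deadweight loss = ½ × 13660.2857 × 95.622 = £653111.92.

£653111.92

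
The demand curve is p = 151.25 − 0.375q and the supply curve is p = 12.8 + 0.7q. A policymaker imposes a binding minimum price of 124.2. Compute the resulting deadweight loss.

Competitive equilibrium: 151.25 − 0.375q = 12.8 + 0.7q → q* = 128.7907, p* = 102.9535.
At the floor p = 124.2, quantity demanded = (151.25 − 124.2)/0.375 = 72.1333.
Sellers' marginal cost at q' = 72.1333: 12.8 + 0.7·72.1333 = 63.2933.
Δq = 128.7907 − 72.1333 = 56.6574; wedge = 124.2 − 63.2933 = 60.9067.
The triangle = ½ × 56.6574 × 60.9067 = 1725.41.

1725.41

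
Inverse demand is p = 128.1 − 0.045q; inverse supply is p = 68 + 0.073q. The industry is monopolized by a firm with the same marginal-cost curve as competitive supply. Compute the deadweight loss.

Competitive equilibrium: 128.1 − 0.045q = 68 + 0.073q → q* = 509.32203, p* = 105.18051.
Marginal revenue: MR = 128.1 − 0.09q. Set MR = MC: 128.1 − 0.09q = 68 + 0.073q → q_m = 368.71166.
Price p_m = 128.1 − 0.045·368.71166 = 111.50798; MC(q_m) = 68 + 0.073·368.71166 = 94.91595.
Competitive q* = 509.32203, so Δq = 140.61037; wedge = 111.50798 − 94.91595 = 16.59203.
Welfare loss = ½ × 140.61037 × 16.59203 = 1166.51.

1166.51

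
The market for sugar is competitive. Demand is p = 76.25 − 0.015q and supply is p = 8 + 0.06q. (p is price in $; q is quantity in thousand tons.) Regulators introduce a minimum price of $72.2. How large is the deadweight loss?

Competitive equilibrium: 76.25 − 0.015q = 8 + 0.06q → q* = 910, p* = 62.6.
At the floor p = 72.2, quantity demanded = (76.25 − 72.2)/0.015 = 270.
Sellers' marginal cost at q' = 270: 8 + 0.06·270 = 24.2.
Δq = 910 − 270 = 640; wedge = 72.2 − 24.2 = 48.
DWL = ½ × 640 × 48 = $15360 thousand.

$15360 thousand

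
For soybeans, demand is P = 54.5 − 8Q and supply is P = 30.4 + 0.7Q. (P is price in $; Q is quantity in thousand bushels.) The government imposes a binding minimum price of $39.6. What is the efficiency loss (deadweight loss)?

Competitive equilibrium: 54.5 − 8Q = 30.4 + 0.7Q → Q* = 2.7701, P* = 32.3391.
At the floor P = 39.6, quantity demanded = (54.5 − 39.6)/8 = 1.8625.
Sellers' marginal cost at Q' = 1.8625: 30.4 + 0.7·1.8625 = 31.7038.
ΔQ = 2.7701 − 1.8625 = 0.9076; wedge = 39.6 − 31.7038 = 7.8962.
Deadweight loss = ½ × 0.9076 × 7.8962 = $3.58 thousand.

$3.58 thousand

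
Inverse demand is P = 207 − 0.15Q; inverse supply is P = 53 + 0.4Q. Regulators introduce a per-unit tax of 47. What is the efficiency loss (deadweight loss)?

2008.18

Competitive equilibrium: 207 − 0.15Q = 53 + 0.4Q → Q* = 280, P* = 165.
With the tax, the buyer price exceeds the seller price by 47: (207 − 0.15Q) − (53 + 0.4Q) = 47 → Q' = 194.5455.
ΔQ = 280 − 194.5455 = 85.4545; the wedge equals the tax, 47.
DWL = ½ × 85.4545 × 47 = 2008.18.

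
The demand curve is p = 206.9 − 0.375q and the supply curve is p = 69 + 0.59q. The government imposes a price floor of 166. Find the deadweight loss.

552.37

Competitive equilibrium: 206.9 − 0.375q = 69 + 0.59q → q* = 142.90155, p* = 153.31192.
At the floor p = 166, quantity demanded = (206.9 − 166)/0.375 = 109.06667.
Sellers' marginal cost at q' = 109.06667: 69 + 0.59·109.06667 = 133.34934.
Δq = 142.90155 − 109.06667 = 33.83488; wedge = 166 − 133.34934 = 32.65066.
Deadweight loss = ½ × 33.83488 × 32.65066 = 552.37.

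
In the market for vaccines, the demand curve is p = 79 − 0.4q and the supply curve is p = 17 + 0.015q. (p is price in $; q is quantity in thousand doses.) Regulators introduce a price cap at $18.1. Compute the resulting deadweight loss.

Competitive equilibrium: 79 − 0.4q = 17 + 0.015q → q* = 149.3976, p* = 19.241.
At the ceiling p = 18.1, quantity supplied = (18.1 − 17)/0.015 = 73.3333.
Willingness to pay at q' = 73.3333: 79 − 0.4·73.3333 = 49.6667.
Δq = 149.3976 − 73.3333 = 76.0643; wedge = 49.6667 − 18.1 = 31.5667.
DWL = ½ × 76.0643 × 31.5667 = $1200.55 thousand.

$1200.55 thousand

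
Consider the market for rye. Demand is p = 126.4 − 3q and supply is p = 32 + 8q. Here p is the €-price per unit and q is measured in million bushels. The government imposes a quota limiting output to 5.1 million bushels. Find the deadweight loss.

Competitive equilibrium: 126.4 − 3q = 32 + 8q → q* = 8.5818, p* = 100.6545.
At q = 5.1: demand price = 126.4 − 3·5.1 = 111.1; supply price = 32 + 8·5.1 = 72.8.
Δq = 8.5818 − 5.1 = 3.4818; wedge = 111.1 − 72.8 = 38.3.
Deadweight loss = ½ × 3.4818 × 38.3 = €66.68 million.

€66.68 million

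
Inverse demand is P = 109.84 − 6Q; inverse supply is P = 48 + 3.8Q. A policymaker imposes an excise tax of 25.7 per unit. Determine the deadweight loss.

Competitive equilibrium: 109.84 − 6Q = 48 + 3.8Q → Q* = 6.3102, P* = 71.9788.
With the tax, the buyer price exceeds the seller price by 25.7: (109.84 − 6Q) − (48 + 3.8Q) = 25.7 → Q' = 3.6878.
ΔQ = 6.3102 − 3.6878 = 2.6224; the wedge equals the tax, 25.7.
Deadweight loss = ½ × 2.6224 × 25.7 = 33.70.

33.70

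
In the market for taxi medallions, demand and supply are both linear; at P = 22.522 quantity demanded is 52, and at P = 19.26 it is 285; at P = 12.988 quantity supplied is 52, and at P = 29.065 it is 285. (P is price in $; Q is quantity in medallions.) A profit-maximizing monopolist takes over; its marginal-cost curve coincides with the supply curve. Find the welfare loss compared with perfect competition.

Demand slope = (19.26 − 22.522)/(285 − 52) = −0.014, so P = 23.25 − 0.014Q.
Supply slope = (29.065 − 12.988)/(285 − 52) = 0.069, so P = 9.4 + 0.069Q.
Competitive equilibrium: 23.25 − 0.014Q = 9.4 + 0.069Q → Q* = 166.8675, P* = 20.9139.
Marginal revenue: MR = 23.25 − 0.028Q. Set MR = MC: 23.25 − 0.028Q = 9.4 + 0.069Q → Q_m = 142.7835.
Price P_m = 23.25 − 0.014·142.7835 = 21.251; MC(Q_m) = 9.4 + 0.069·142.7835 = 19.2521.
Competitive Q* = 166.8675, so ΔQ = 24.084; wedge = 21.251 − 19.2521 = 1.9989.
Deadweight loss = ½ × 24.084 × 1.9989 = $24.07.

$24.07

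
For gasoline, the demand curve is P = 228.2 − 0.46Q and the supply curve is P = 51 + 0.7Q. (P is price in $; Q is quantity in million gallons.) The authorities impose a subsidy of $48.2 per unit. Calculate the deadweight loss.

$1001.40 million

Competitive equilibrium: 228.2 − 0.46Q = 51 + 0.7Q → Q* = 152.7586, P* = 157.931.
The subsidy lowers effective supply by 48.2: P = 2.8 + 0.7Q.
New quantity: 228.2 − 0.46Q = 2.8 + 0.7Q → Q' = 194.3103.
Overproduction ΔQ = 194.3103 − 152.7586 = 41.5517; wedge = subsidy = 48.2.
DWL = ½ × 41.5517 × 48.2 = $1001.40 million.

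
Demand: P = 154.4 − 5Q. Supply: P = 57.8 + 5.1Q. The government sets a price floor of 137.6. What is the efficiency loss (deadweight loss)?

194.39

Competitive equilibrium: 154.4 − 5Q = 57.8 + 5.1Q → Q* = 9.564356, P* = 106.578218.
At the floor P = 137.6, quantity demanded = (154.4 − 137.6)/5 = 3.36.
Sellers' marginal cost at Q' = 3.36: 57.8 + 5.1·3.36 = 74.936.
ΔQ = 9.564356 − 3.36 = 6.204356; wedge = 137.6 − 74.936 = 62.664.
Welfare loss = ½ × 6.204356 × 62.664 = 194.39.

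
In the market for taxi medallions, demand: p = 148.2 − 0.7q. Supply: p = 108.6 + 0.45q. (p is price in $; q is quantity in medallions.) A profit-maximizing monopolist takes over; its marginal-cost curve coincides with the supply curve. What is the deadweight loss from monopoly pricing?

$97.61

Competitive equilibrium: 148.2 − 0.7q = 108.6 + 0.45q → q* = 34.4348, p* = 124.0957.
Marginal revenue: MR = 148.2 − 1.4q. Set MR = MC: 148.2 − 1.4q = 108.6 + 0.45q → q_m = 21.4054.
Price p_m = 148.2 − 0.7·21.4054 = 133.2162; MC(q_m) = 108.6 + 0.45·21.4054 = 118.2324.
Competitive q* = 34.4348, so Δq = 13.0294; wedge = 133.2162 − 118.2324 = 14.9838.
Deadweight loss = ½ × 13.0294 × 14.9838 = $97.61.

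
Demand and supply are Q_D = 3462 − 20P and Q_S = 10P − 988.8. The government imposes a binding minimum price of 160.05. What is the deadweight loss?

4099.683

In inverse form: demand P = 173.1 − 0.05Q, supply P = 98.88 + 0.1Q.
Competitive equilibrium: 173.1 − 0.05Q = 98.88 + 0.1Q → Q* = 494.8, P* = 148.36.
At the floor P = 160.05, quantity demanded = (173.1 − 160.05)/0.05 = 261.
Sellers' marginal cost at Q' = 261: 98.88 + 0.1·261 = 124.98.
ΔQ = 494.8 − 261 = 233.8; wedge = 160.05 − 124.98 = 35.07.
Deadweight loss = ½ × 233.8 × 35.07 = 4099.683.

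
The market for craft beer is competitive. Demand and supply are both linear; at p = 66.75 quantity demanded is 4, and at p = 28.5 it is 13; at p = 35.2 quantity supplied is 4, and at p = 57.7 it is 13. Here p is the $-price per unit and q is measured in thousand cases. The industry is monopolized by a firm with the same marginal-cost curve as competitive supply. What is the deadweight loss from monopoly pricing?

$37.91 thousand

Demand slope = (28.5 − 66.75)/(13 − 4) = −4.25, so p = 83.75 − 4.25q.
Supply slope = (57.7 − 35.2)/(13 − 4) = 2.5, so p = 25.2 + 2.5q.
Competitive equilibrium: 83.75 − 4.25q = 25.2 + 2.5q → q* = 8.6741, p* = 46.8852.
Marginal revenue: MR = 83.75 − 8.5q. Set MR = MC: 83.75 − 8.5q = 25.2 + 2.5q → q_m = 5.3227.
Price p_m = 83.75 − 4.25·5.3227 = 61.1285; MC(q_m) = 25.2 + 2.5·5.3227 = 38.5068.
Competitive q* = 8.6741, so Δq = 3.3514; wedge = 61.1285 − 38.5068 = 22.6217.
The triangle = ½ × 3.3514 × 22.6217 = $37.91 thousand.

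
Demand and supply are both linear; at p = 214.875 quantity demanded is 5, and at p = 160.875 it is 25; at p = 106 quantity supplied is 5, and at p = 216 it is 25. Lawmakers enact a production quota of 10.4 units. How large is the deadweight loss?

254.42

Demand slope = (160.875 − 214.875)/(25 − 5) = −2.7, so p = 228.375 − 2.7q.
Supply slope = (216 − 106)/(25 − 5) = 5.5, so p = 78.5 + 5.5q.
Competitive equilibrium: 228.375 − 2.7q = 78.5 + 5.5q → q* = 18.2774, p* = 179.0259.
At q = 10.4: demand price = 228.375 − 2.7·10.4 = 200.295; supply price = 78.5 + 5.5·10.4 = 135.7.
Δq = 18.2774 − 10.4 = 7.8774; wedge = 200.295 − 135.7 = 64.595.
The triangle = ½ × 7.8774 × 64.595 = 254.42.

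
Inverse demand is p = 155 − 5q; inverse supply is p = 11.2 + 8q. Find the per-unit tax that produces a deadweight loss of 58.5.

Competitive equilibrium: 155 − 5q = 11.2 + 8q → q* = 11.0615, p* = 99.6923.
A tax t gives Δq = t/13 and wedge t, so DWL = t²/26.
t²/26 = 58.5 → t² = 1521 → t = 39.

39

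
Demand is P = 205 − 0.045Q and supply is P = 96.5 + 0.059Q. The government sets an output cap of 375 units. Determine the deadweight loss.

23222.36

Competitive equilibrium: 205 − 0.045Q = 96.5 + 0.059Q → Q* = 1043.26923, P* = 158.05288.
At Q = 375: demand price = 205 − 0.045·375 = 188.125; supply price = 96.5 + 0.059·375 = 118.625.
ΔQ = 1043.26923 − 375 = 668.26923; wedge = 188.125 − 118.625 = 69.5.
The triangle = ½ × 668.26923 × 69.5 = 23222.36.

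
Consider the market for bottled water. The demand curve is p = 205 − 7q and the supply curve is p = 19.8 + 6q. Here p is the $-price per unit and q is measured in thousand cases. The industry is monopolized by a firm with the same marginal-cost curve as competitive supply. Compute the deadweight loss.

$161.60 thousand

Competitive equilibrium: 205 − 7q = 19.8 + 6q → q* = 14.2462, p* = 105.2769.
Marginal revenue: MR = 205 − 14q. Set MR = MC: 205 − 14q = 19.8 + 6q → q_m = 9.26.
Price p_m = 205 − 7·9.26 = 140.18; MC(q_m) = 19.8 + 6·9.26 = 75.36.
Competitive q* = 14.2462, so Δq = 4.9862; wedge = 140.18 − 75.36 = 64.82.
Welfare loss = ½ × 4.9862 × 64.82 = $161.60 thousand.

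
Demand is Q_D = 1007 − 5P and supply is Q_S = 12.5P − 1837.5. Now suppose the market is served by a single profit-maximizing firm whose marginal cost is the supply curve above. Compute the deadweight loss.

917.46

In inverse form: demand P = 201.4 − 0.2Q, supply P = 147 + 0.08Q.
Competitive equilibrium: 201.4 − 0.2Q = 147 + 0.08Q → Q* = 194.2857, P* = 162.5429.
Marginal revenue: MR = 201.4 − 0.4Q. Set MR = MC: 201.4 − 0.4Q = 147 + 0.08Q → Q_m = 113.3333.
Price P_m = 201.4 − 0.2·113.3333 = 178.7333; MC(Q_m) = 147 + 0.08·113.3333 = 156.0667.
Competitive Q* = 194.2857, so ΔQ = 80.9524; wedge = 178.7333 − 156.0667 = 22.6666.
The triangle = ½ × 80.9524 × 22.6666 = 917.46.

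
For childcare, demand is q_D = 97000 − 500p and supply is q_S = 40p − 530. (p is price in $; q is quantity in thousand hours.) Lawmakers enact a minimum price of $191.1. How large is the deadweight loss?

In inverse form: demand p = 194 − 0.002q, supply p = 13.25 + 0.025q.
Competitive equilibrium: 194 − 0.002q = 13.25 + 0.025q → q* = 6694.44444, p* = 180.61111.
At the floor p = 191.1, quantity demanded = (194 − 191.1)/0.002 = 1450.
Sellers' marginal cost at q' = 1450: 13.25 + 0.025·1450 = 49.5.
Δq = 6694.44444 − 1450 = 5244.44444; wedge = 191.1 − 49.5 = 141.6.
Deadweight loss = ½ × 5244.44444 × 141.6 = $371306.67 thousand.

$371306.67 thousand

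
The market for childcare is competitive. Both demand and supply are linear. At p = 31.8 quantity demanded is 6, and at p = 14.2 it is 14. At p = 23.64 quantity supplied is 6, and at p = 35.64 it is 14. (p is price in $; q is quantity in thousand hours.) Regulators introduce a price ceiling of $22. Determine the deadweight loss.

$20.13 thousand

Demand slope = (14.2 − 31.8)/(14 − 6) = −2.2, so p = 45 − 2.2q.
Supply slope = (35.64 − 23.64)/(14 − 6) = 1.5, so p = 14.64 + 1.5q.
Competitive equilibrium: 45 − 2.2q = 14.64 + 1.5q → q* = 8.2054, p* = 26.9481.
At the ceiling p = 22, quantity supplied = (22 − 14.64)/1.5 = 4.9067.
Willingness to pay at q' = 4.9067: 45 − 2.2·4.9067 = 34.2053.
Δq = 8.2054 − 4.9067 = 3.2987; wedge = 34.2053 − 22 = 12.2053.
The triangle = ½ × 3.2987 × 12.2053 = $20.13 thousand.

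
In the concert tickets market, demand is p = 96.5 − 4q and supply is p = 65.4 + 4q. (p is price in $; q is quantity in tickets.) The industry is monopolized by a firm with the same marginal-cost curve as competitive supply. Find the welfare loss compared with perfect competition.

$6.72

Competitive equilibrium: 96.5 − 4q = 65.4 + 4q → q* = 3.8875, p* = 80.95.
Marginal revenue: MR = 96.5 − 8q. Set MR = MC: 96.5 − 8q = 65.4 + 4q → q_m = 2.5917.
Price p_m = 96.5 − 4·2.5917 = 86.1332; MC(q_m) = 65.4 + 4·2.5917 = 75.7668.
Competitive q* = 3.8875, so Δq = 1.2958; wedge = 86.1332 − 75.7668 = 10.3664.
Welfare loss = ½ × 1.2958 × 10.3664 = $6.72.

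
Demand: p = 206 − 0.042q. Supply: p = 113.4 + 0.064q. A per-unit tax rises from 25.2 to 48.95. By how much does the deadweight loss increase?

8306.90

Competitive equilibrium: 206 − 0.042q = 113.4 + 0.064q → q* = 873.5849, p* = 169.3094.
For a per-unit tax t: Δq = t/0.106, so DWL = ½·t·(t/0.106) = t²/0.212.
At t = 25.2: DWL = 2995.472. At t = 48.95: DWL = 11302.37.
Increase = 11302.37 − 2995.472 = 8306.90.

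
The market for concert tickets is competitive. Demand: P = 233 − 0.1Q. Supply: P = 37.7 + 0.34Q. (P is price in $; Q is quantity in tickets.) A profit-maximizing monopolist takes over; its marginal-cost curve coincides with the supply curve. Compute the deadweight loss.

$1486.40

Competitive equilibrium: 233 − 0.1Q = 37.7 + 0.34Q → Q* = 443.863636, P* = 188.613636.
Marginal revenue: MR = 233 − 0.2Q. Set MR = MC: 233 − 0.2Q = 37.7 + 0.34Q → Q_m = 361.666667.
Price P_m = 233 − 0.1·361.666667 = 196.833333; MC(Q_m) = 37.7 + 0.34·361.666667 = 160.666667.
Competitive Q* = 443.863636, so ΔQ = 82.196969; wedge = 196.833333 − 160.666667 = 36.166666.
The triangle = ½ × 82.196969 × 36.166666 = $1486.40.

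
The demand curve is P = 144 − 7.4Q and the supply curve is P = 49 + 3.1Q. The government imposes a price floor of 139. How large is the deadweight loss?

367.97

Competitive equilibrium: 144 − 7.4Q = 49 + 3.1Q → Q* = 9.0476, P* = 77.0476.
At the floor P = 139, quantity demanded = (144 − 139)/7.4 = 0.6757.
Sellers' marginal cost at Q' = 0.6757: 49 + 3.1·0.6757 = 51.0947.
ΔQ = 9.0476 − 0.6757 = 8.3719; wedge = 139 − 51.0947 = 87.9053.
Deadweight loss = ½ × 8.3719 × 87.9053 = 367.97.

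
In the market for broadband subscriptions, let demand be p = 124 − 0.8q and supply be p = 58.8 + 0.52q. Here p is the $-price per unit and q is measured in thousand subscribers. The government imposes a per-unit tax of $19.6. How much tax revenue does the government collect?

Competitive equilibrium: 124 − 0.8q = 58.8 + 0.52q → q* = 49.3939, p* = 84.4848.
With the tax, the buyer price exceeds the seller price by 19.6: (124 − 0.8q) − (58.8 + 0.52q) = 19.6 → q' = 34.5455.
Tax revenue = 19.6 × 34.5455 = $677.09 thousand.

$677.09 thousand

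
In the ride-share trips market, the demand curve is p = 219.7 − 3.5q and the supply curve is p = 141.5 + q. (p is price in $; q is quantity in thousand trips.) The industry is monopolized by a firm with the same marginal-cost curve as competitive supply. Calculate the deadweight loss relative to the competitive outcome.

Competitive equilibrium: 219.7 − 3.5q = 141.5 + q → q* = 17.3778, p* = 158.8778.
Marginal revenue: MR = 219.7 − 7q. Set MR = MC: 219.7 − 7q = 141.5 + q → q_m = 9.775.
Price p_m = 219.7 − 3.5·9.775 = 185.4875; MC(q_m) = 141.5 + 1·9.775 = 151.275.
Competitive q* = 17.3778, so Δq = 7.6028; wedge = 185.4875 − 151.275 = 34.2125.
Welfare loss = ½ × 7.6028 × 34.2125 = $130.06 thousand.

$130.06 thousand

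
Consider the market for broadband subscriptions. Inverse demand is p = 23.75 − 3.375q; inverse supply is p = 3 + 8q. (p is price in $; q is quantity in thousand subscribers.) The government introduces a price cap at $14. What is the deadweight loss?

Competitive equilibrium: 23.75 − 3.375q = 3 + 8q → q* = 1.8242, p* = 17.5934.
At the ceiling p = 14, quantity supplied = (14 − 3)/8 = 1.375.
Willingness to pay at q' = 1.375: 23.75 − 3.375·1.375 = 19.1094.
Δq = 1.8242 − 1.375 = 0.4492; wedge = 19.1094 − 14 = 5.1094.
The triangle = ½ × 0.4492 × 5.1094 = $1.15 thousand.

$1.15 thousand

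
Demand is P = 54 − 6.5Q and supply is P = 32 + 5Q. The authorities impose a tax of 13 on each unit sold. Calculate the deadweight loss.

Competitive equilibrium: 54 − 6.5Q = 32 + 5Q → Q* = 1.913, P* = 41.5652.
With the tax, the buyer price exceeds the seller price by 13: (54 − 6.5Q) − (32 + 5Q) = 13 → Q' = 0.7826.
ΔQ = 1.913 − 0.7826 = 1.1304; the wedge equals the tax, 13.
The triangle = ½ × 1.1304 × 13 = 7.35.

7.35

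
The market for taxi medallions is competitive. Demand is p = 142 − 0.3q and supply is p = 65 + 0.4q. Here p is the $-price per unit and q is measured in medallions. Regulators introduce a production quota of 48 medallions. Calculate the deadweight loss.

$1345.40

Competitive equilibrium: 142 − 0.3q = 65 + 0.4q → q* = 110, p* = 109.
At q = 48: demand price = 142 − 0.3·48 = 127.6; supply price = 65 + 0.4·48 = 84.2.
Δq = 110 − 48 = 62; wedge = 127.6 − 84.2 = 43.4.
The triangle = ½ × 62 × 43.4 = $1345.40.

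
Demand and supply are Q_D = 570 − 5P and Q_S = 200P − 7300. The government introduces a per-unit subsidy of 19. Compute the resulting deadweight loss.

In inverse form: demand P = 114 − 0.2Q, supply P = 36.5 + 0.005Q.
Competitive equilibrium: 114 − 0.2Q = 36.5 + 0.005Q → Q* = 378.0488, P* = 38.3902.
The subsidy lowers effective supply by 19: P = 17.5 + 0.005Q.
New quantity: 114 − 0.2Q = 17.5 + 0.005Q → Q' = 470.7317.
Overproduction ΔQ = 470.7317 − 378.0488 = 92.6829; wedge = subsidy = 19.
The triangle = ½ × 92.6829 × 19 = 880.49.

880.49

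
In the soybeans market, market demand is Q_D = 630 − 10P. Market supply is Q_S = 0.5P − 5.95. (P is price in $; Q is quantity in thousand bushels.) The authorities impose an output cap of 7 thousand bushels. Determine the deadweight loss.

In inverse form: demand P = 63 − 0.1Q, supply P = 11.9 + 2Q.
Competitive equilibrium: 63 − 0.1Q = 11.9 + 2Q → Q* = 24.3333, P* = 60.5667.
At Q = 7: demand price = 63 − 0.1·7 = 62.3; supply price = 11.9 + 2·7 = 25.9.
ΔQ = 24.3333 − 7 = 17.3333; wedge = 62.3 − 25.9 = 36.4.
Deadweight loss = ½ × 17.3333 × 36.4 = $315.47 thousand.

$315.47 thousand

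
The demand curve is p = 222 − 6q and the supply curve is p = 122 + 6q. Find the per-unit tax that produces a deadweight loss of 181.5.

Competitive equilibrium: 222 − 6q = 122 + 6q → q* = 8.3333, p* = 172.
A tax t gives Δq = t/12 and wedge t, so DWL = t²/24.
t²/24 = 181.5 → t² = 4356 → t = 66.

66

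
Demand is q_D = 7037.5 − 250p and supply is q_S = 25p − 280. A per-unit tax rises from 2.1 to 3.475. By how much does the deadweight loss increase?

In inverse form: demand p = 28.15 − 0.004q, supply p = 11.2 + 0.04q.
Competitive equilibrium: 28.15 − 0.004q = 11.2 + 0.04q → q* = 385.2273, p* = 26.6091.
For a per-unit tax t: Δq = t/0.044, so DWL = ½·t·(t/0.044) = t²/0.088.
At t = 2.1: DWL = 50.114. At t = 3.475: DWL = 137.223.
Increase = 137.223 − 50.114 = 87.11.

87.11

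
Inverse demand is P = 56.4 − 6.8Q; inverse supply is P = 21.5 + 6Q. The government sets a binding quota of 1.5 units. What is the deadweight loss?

Competitive equilibrium: 56.4 − 6.8Q = 21.5 + 6Q → Q* = 2.7266, P* = 37.8594.
At Q = 1.5: demand price = 56.4 − 6.8·1.5 = 46.2; supply price = 21.5 + 6·1.5 = 30.5.
ΔQ = 2.7266 − 1.5 = 1.2266; wedge = 46.2 − 30.5 = 15.7.
Deadweight loss = ½ × 1.2266 × 15.7 = 9.63.

9.63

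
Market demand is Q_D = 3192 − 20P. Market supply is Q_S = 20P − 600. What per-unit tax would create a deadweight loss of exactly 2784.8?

23.6

In inverse form: demand P = 159.6 − 0.05Q, supply P = 30 + 0.05Q.
Competitive equilibrium: 159.6 − 0.05Q = 30 + 0.05Q → Q* = 1296, P* = 94.8.
A tax t gives ΔQ = t/0.1 and wedge t, so DWL = t²/0.2.
t²/0.2 = 2784.8 → t² = 556.96 → t = 23.6.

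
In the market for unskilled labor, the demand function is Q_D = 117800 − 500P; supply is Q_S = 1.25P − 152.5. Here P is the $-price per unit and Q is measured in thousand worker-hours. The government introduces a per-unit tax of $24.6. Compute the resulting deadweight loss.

In inverse form: demand P = 235.6 − 0.002Q, supply P = 122 + 0.8Q.
Competitive equilibrium: 235.6 − 0.002Q = 122 + 0.8Q → Q* = 141.6459, P* = 235.3167.
With the tax, the buyer price exceeds the seller price by 24.6: (235.6 − 0.002Q) − (122 + 0.8Q) = 24.6 → Q' = 110.9726.
ΔQ = 141.6459 − 110.9726 = 30.6733; the wedge equals the tax, 24.6.
Welfare loss = ½ × 30.6733 × 24.6 = $377.28 thousand.

$377.28 thousand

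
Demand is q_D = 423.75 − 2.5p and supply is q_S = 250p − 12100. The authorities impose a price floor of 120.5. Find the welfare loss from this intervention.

In inverse form: demand p = 169.5 − 0.4q, supply p = 48.4 + 0.004q.
Competitive equilibrium: 169.5 − 0.4q = 48.4 + 0.004q → q* = 299.752475, p* = 49.59901.
At the floor p = 120.5, quantity demanded = (169.5 − 120.5)/0.4 = 122.5.
Sellers' marginal cost at q' = 122.5: 48.4 + 0.004·122.5 = 48.89.
Δq = 299.752475 − 122.5 = 177.252475; wedge = 120.5 − 48.89 = 71.61.
Deadweight loss = ½ × 177.252475 × 71.61 = 6346.52.

6346.52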